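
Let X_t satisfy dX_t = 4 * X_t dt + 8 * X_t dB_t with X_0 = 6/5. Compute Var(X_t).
Var(X_t) = 36*(exp(64*t) - 1)*exp(8*t)/25

For GBM dX = mu X dt + sigma X dB with X_0 = x_0, apply Itô to Y = log X: dY = (mu - sigma^2/2) dt + sigma dB, so Y_t = log(x_0) + (mu - sigma^2/2) t + sigma B_t and hence X_t = x_0 * exp((mu - sigma^2/2) t + sigma B_t).
With mu = 4, sigma = 8, x_0 = 6/5, this gives:
  X_t = 6/5 * exp((-28) * t + (8) * B_t).
Since sigma*B_t ~ Normal(0, sigma^2 t), E[exp(sigma*B_t)] = exp(sigma^2 t / 2); so E[X_t] = x_0 * exp((mu - sigma^2/2) t) * exp(sigma^2 t / 2) = x_0 * exp(mu t) = 6*exp(4*t)/5.
Var(X_t) = E[X_t^2] - (E[X_t])^2 = x_0^2 * exp(2 mu t) * (exp(sigma^2 t) - 1) = 36*(exp(64*t) - 1)*exp(8*t)/25.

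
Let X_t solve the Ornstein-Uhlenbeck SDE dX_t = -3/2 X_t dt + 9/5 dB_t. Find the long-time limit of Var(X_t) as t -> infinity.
lim Var(X_t) = 27/25

The OU SDE dX = -theta X dt + sigma dB admits the integrating factor exp(theta t): d(exp(theta t) X_t) = sigma exp(theta t) dB_t. Integrating from 0 to t gives X_t = x_0 * exp(-theta t) + sigma * int_0^t exp(-theta (t-s)) dB_s for any initial x_0. The Itô integral has variance (by the Itô isometry) sigma^2 * int_0^t exp(-2 theta (t - s)) ds = sigma^2 * (1 - exp(-2 theta t)) / (2 theta), independent of x_0.
With theta = 3/2, sigma = 9/5:
  Var(X_t) = (9/5)^2 * (1 - exp(-2*3/2 t)) / (2 * 3/2) = 27/25 - 27*exp(-3*t)/25.
As t -> infinity, exp(-2*3/2 t) -> 0, so the stationary variance is sigma^2 / (2 theta) = 27/25.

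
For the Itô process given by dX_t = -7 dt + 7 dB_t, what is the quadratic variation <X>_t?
<X>_t = 49*t

For an Itô process dX_t = a(t) dt + b(t) dB_t, the quadratic variation is <X>_t = int_0^t b(s)^2 ds (the drift term does not contribute). Here b(s) = 7, so
  b(s)^2 = 49.
Integrating from 0 to t:
  <X>_t = int_0^t (49) ds = 49*t.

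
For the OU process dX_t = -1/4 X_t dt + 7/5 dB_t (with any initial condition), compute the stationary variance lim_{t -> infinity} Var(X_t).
lim Var(X_t) = 98/25

The OU SDE dX = -theta X dt + sigma dB admits the integrating factor exp(theta t): d(exp(theta t) X_t) = sigma exp(theta t) dB_t. Integrating from 0 to t gives X_t = x_0 * exp(-theta t) + sigma * int_0^t exp(-theta (t-s)) dB_s for any initial x_0. The Itô integral has variance (by the Itô isometry) sigma^2 * int_0^t exp(-2 theta (t - s)) ds = sigma^2 * (1 - exp(-2 theta t)) / (2 theta), independent of x_0.
With theta = 1/4, sigma = 7/5:
  Var(X_t) = (7/5)^2 * (1 - exp(-2*1/4 t)) / (2 * 1/4) = 98/25 - 98*exp(-t/2)/25.
As t -> infinity, exp(-2*1/4 t) -> 0, so the stationary variance is sigma^2 / (2 theta) = 98/25.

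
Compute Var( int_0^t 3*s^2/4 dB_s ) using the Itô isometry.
Var = 9*t^5/80

The Itô integral of a deterministic integrand f(s) has mean 0 because each increment f(s) * (B_{s+ds} - B_s) has mean 0. By the Itô isometry:
  Var( int_0^t f(s) dB_s ) = E[ (int_0^t f(s) dB_s)^2 ] = int_0^t f(s)^2 ds.
Here f(s) = 3*s^2/4, so f(s)^2 = 9*s^4/16. Integrate:
  int_0^t (9*s^4/16) ds = 9*t^5/80.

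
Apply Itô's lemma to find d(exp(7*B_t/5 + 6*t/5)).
d(exp(7*B_t/5 + 6*t/5)) = (109*exp(7*B_t/5 + 6*t/5)/50) dt + (7*exp(7*B_t/5 + 6*t/5)/5) dB_t

Itô's formula for f(t, x): d f(t, B_t) = (f_t + (1/2) f_xx) dt + f_x dB_t. Compute partials of f(t, x) = exp(6*t/5 + 7*x/5):
  f_t(t,x)  = 6*exp(6*t/5 + 7*x/5)/5
  f_x(t,x)  = 7*exp(6*t/5 + 7*x/5)/5
  f_xx(t,x) = 49*exp(6*t/5 + 7*x/5)/25
Assemble drift = f_t + (1/2) f_xx = 109*exp(6*t/5 + 7*x/5)/50 and diffusion = f_x = 7*exp(6*t/5 + 7*x/5)/5. Substituting x = B_t:
  d(exp(7*B_t/5 + 6*t/5)) = (109*exp(7*B_t/5 + 6*t/5)/50) dt + (7*exp(7*B_t/5 + 6*t/5)/5) dB_t.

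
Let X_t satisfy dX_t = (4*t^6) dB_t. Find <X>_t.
<X>_t = 16*t^13/13

For an Itô process dX_t = a(t) dt + b(t) dB_t, the quadratic variation is <X>_t = int_0^t b(s)^2 ds (the drift term does not contribute). Here b(s) = 4*s^6, so
  b(s)^2 = 16*s^12.
Integrating from 0 to t:
  <X>_t = int_0^t (16*s^12) ds = 16*t^13/13.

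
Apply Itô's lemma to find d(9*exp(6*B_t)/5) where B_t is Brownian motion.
d(9*exp(6*B_t)/5) = (162*exp(6*B_t)/5) dt + (54*exp(6*B_t)/5) dB_t

Itô's formula for f(B_t) gives d f(B_t) = f'(B_t) dB_t + (1/2) f''(B_t) dt. Compute derivatives of f(x) = 9*exp(6*x)/5:
  f'(x)  = 54*exp(6*x)/5
  f''(x) = 324*exp(6*x)/5
Substitute x = B_t and multiply the f'' term by 1/2:
  drift     = (1/2) * (324*exp(6*x)/5) evaluated at B_t = 162*exp(6*B_t)/5
  diffusion = (54*exp(6*x)/5) evaluated at B_t = 54*exp(6*B_t)/5
Therefore d(9*exp(6*B_t)/5) = (162*exp(6*B_t)/5) dt + (54*exp(6*B_t)/5) dB_t.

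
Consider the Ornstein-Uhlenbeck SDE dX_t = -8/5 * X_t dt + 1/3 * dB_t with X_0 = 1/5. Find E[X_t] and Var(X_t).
E[X_t] = exp(-8*t/5)/5; Var(X_t) = 5/144 - 5*exp(-16*t/5)/144

The OU SDE dX = -theta X dt + sigma dB admits the integrating factor exp(theta t): d(exp(theta t) X_t) = sigma exp(theta t) dB_t. Integrating from 0 to t:
  X_t = x_0 * exp(-theta t) + sigma * int_0^t exp(-theta (t-s)) dB_s.
The Itô integral has mean 0 and (by the Itô isometry) variance sigma^2 * int_0^t exp(-2 theta (t - s)) ds = sigma^2 * (1 - exp(-2 theta t)) / (2 theta).
With theta = 8/5, sigma = 1/3, x_0 = 1/5:
  E[X_t] = 1/5 * exp(-8/5 t) = exp(-8*t/5)/5
  Var(X_t) = (1/3)^2 * (1 - exp(-2*8/5 t)) / (2 * 8/5) = 5/144 - 5*exp(-16*t/5)/144.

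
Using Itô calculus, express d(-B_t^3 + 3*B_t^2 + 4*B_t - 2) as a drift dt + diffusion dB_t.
d(-B_t^3 + 3*B_t^2 + 4*B_t - 2) = (3 - 3*B_t) dt + (-3*B_t^2 + 6*B_t + 4) dB_t

Itô's formula for f(B_t) gives d f(B_t) = f'(B_t) dB_t + (1/2) f''(B_t) dt. Compute derivatives of f(x) = -x^3 + 3*x^2 + 4*x - 2:
  f'(x)  = -3*x^2 + 6*x + 4
  f''(x) = 6 - 6*x
Substitute x = B_t and multiply the f'' term by 1/2:
  drift     = (1/2) * (6 - 6*x) evaluated at B_t = 3 - 3*B_t
  diffusion = (-3*x^2 + 6*x + 4) evaluated at B_t = -3*B_t^2 + 6*B_t + 4
Therefore d(-B_t^3 + 3*B_t^2 + 4*B_t - 2) = (3 - 3*B_t) dt + (-3*B_t^2 + 6*B_t + 4) dB_t.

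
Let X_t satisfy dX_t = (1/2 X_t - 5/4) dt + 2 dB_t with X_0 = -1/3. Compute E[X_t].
E[X_t] = 5/2 - 17*exp(t/2)/6

Taking expectations and using E[dB_t] = 0, the mean m(t) = E[X_t] satisfies the ODE m'(t) = a m(t) + b with m(0) = x_0. With a = 1/2, b = -5/4, x_0 = -1/3, the solution is
  m(t) = x_0 * exp(a t) + (b/a) * (exp(a t) - 1)
       = (-1/3) * exp((1/2) t) + ((-5/4)/(1/2)) * (exp((1/2) t) - 1)
       = 5/2 - 17*exp(t/2)/6.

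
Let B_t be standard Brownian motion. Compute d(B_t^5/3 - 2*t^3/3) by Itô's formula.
d(B_t^5/3 - 2*t^3/3) = (10*B_t^3/3 - 2*t^2) dt + (5*B_t^4/3) dB_t

Itô's formula for f(t, x): d f(t, B_t) = (f_t + (1/2) f_xx) dt + f_x dB_t. Compute partials of f(t, x) = -2*t^3/3 + x^5/3:
  f_t(t,x)  = -2*t^2
  f_x(t,x)  = 5*x^4/3
  f_xx(t,x) = 20*x^3/3
Assemble drift = f_t + (1/2) f_xx = -2*t^2 + 10*x^3/3 and diffusion = f_x = 5*x^4/3. Substituting x = B_t:
  d(B_t^5/3 - 2*t^3/3) = (10*B_t^3/3 - 2*t^2) dt + (5*B_t^4/3) dB_t.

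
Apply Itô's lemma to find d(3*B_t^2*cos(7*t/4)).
d(3*B_t^2*cos(7*t/4)) = (-21*B_t^2*sin(7*t/4)/4 + 3*cos(7*t/4)) dt + (6*B_t*cos(7*t/4)) dB_t

Itô's formula for f(t, x): d f(t, B_t) = (f_t + (1/2) f_xx) dt + f_x dB_t. Compute partials of f(t, x) = 3*x^2*cos(7*t/4):
  f_t(t,x)  = -21*x^2*sin(7*t/4)/4
  f_x(t,x)  = 6*x*cos(7*t/4)
  f_xx(t,x) = 6*cos(7*t/4)
Assemble drift = f_t + (1/2) f_xx = -21*x^2*sin(7*t/4)/4 + 3*cos(7*t/4) and diffusion = f_x = 6*x*cos(7*t/4). Substituting x = B_t:
  d(3*B_t^2*cos(7*t/4)) = (-21*B_t^2*sin(7*t/4)/4 + 3*cos(7*t/4)) dt + (6*B_t*cos(7*t/4)) dB_t.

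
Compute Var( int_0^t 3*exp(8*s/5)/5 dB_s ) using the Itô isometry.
Var = 9*exp(16*t/5)/80 - 9/80

The Itô integral of a deterministic integrand f(s) has mean 0 because each increment f(s) * (B_{s+ds} - B_s) has mean 0. By the Itô isometry:
  Var( int_0^t f(s) dB_s ) = E[ (int_0^t f(s) dB_s)^2 ] = int_0^t f(s)^2 ds.
Here f(s) = 3*exp(8*s/5)/5, so f(s)^2 = 9*exp(16*s/5)/25. Integrate:
  int_0^t (9*exp(16*s/5)/25) ds = 9*exp(16*t/5)/80 - 9/80.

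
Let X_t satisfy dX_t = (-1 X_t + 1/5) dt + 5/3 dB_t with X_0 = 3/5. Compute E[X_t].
E[X_t] = (exp(t) + 2)*exp(-t)/5

Taking expectations and using E[dB_t] = 0, the mean m(t) = E[X_t] satisfies the ODE m'(t) = a m(t) + b with m(0) = x_0. With a = -1, b = 1/5, x_0 = 3/5, the solution is
  m(t) = x_0 * exp(a t) + (b/a) * (exp(a t) - 1)
       = (3/5) * exp((-1) t) + ((1/5)/(-1)) * (exp((-1) t) - 1)
       = (exp(t) + 2)*exp(-t)/5.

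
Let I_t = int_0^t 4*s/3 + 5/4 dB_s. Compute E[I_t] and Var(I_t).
E[I_t] = 0; Var(I_t) = t*(256*t^2 + 720*t + 675)/432

The Itô integral of a deterministic integrand f(s) has mean 0 because each increment f(s) * (B_{s+ds} - B_s) has mean 0. By the Itô isometry:
  Var( int_0^t f(s) dB_s ) = E[ (int_0^t f(s) dB_s)^2 ] = int_0^t f(s)^2 ds.
Here f(s) = 4*s/3 + 5/4, so f(s)^2 = (16*s + 15)^2/144. Integrate:
  int_0^t ((16*s + 15)^2/144) ds = t*(256*t^2 + 720*t + 675)/432.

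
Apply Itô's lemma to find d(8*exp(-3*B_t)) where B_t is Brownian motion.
d(8*exp(-3*B_t)) = (36*exp(-3*B_t)) dt + (-24*exp(-3*B_t)) dB_t

Itô's formula for f(B_t) gives d f(B_t) = f'(B_t) dB_t + (1/2) f''(B_t) dt. Compute derivatives of f(x) = 8*exp(-3*x):
  f'(x)  = -24*exp(-3*x)
  f''(x) = 72*exp(-3*x)
Substitute x = B_t and multiply the f'' term by 1/2:
  drift     = (1/2) * (72*exp(-3*x)) evaluated at B_t = 36*exp(-3*B_t)
  diffusion = (-24*exp(-3*x)) evaluated at B_t = -24*exp(-3*B_t)
Therefore d(8*exp(-3*B_t)) = (36*exp(-3*B_t)) dt + (-24*exp(-3*B_t)) dB_t.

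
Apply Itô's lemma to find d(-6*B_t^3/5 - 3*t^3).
d(-6*B_t^3/5 - 3*t^3) = (-18*B_t/5 - 9*t^2) dt + (-18*B_t^2/5) dB_t

Itô's formula for f(t, x): d f(t, B_t) = (f_t + (1/2) f_xx) dt + f_x dB_t. Compute partials of f(t, x) = -3*t^3 - 6*x^3/5:
  f_t(t,x)  = -9*t^2
  f_x(t,x)  = -18*x^2/5
  f_xx(t,x) = -36*x/5
Assemble drift = f_t + (1/2) f_xx = -9*t^2 - 18*x/5 and diffusion = f_x = -18*x^2/5. Substituting x = B_t:
  d(-6*B_t^3/5 - 3*t^3) = (-18*B_t/5 - 9*t^2) dt + (-18*B_t^2/5) dB_t.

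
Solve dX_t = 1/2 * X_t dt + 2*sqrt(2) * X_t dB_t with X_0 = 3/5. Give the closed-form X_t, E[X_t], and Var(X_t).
X_t = 3/5 * exp((-7/2) t + (2*sqrt(2)) B_t); E[X_t] = 3*exp(t/2)/5; Var(X_t) = 9*(exp(8*t) - 1)*exp(t)/25

For GBM dX = mu X dt + sigma X dB with X_0 = x_0, apply Itô to Y = log X: dY = (mu - sigma^2/2) dt + sigma dB, so Y_t = log(x_0) + (mu - sigma^2/2) t + sigma B_t and hence X_t = x_0 * exp((mu - sigma^2/2) t + sigma B_t).
With mu = 1/2, sigma = 2*sqrt(2), x_0 = 3/5, this gives:
  X_t = 3/5 * exp((-7/2) * t + (2*sqrt(2)) * B_t).
Since sigma*B_t ~ Normal(0, sigma^2 t), E[exp(sigma*B_t)] = exp(sigma^2 t / 2); so E[X_t] = x_0 * exp((mu - sigma^2/2) t) * exp(sigma^2 t / 2) = x_0 * exp(mu t) = 3*exp(t/2)/5.
Var(X_t) = E[X_t^2] - (E[X_t])^2 = x_0^2 * exp(2 mu t) * (exp(sigma^2 t) - 1) = 9*(exp(8*t) - 1)*exp(t)/25.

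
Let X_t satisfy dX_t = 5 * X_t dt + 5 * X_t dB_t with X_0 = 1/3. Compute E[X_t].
E[X_t] = exp(5*t)/3

For GBM dX = mu X dt + sigma X dB with X_0 = x_0, apply Itô to Y = log X: dY = (mu - sigma^2/2) dt + sigma dB, so Y_t = log(x_0) + (mu - sigma^2/2) t + sigma B_t and hence X_t = x_0 * exp((mu - sigma^2/2) t + sigma B_t).
With mu = 5, sigma = 5, x_0 = 1/3, this gives:
  X_t = 1/3 * exp((-15/2) * t + (5) * B_t).
Since sigma*B_t ~ Normal(0, sigma^2 t), E[exp(sigma*B_t)] = exp(sigma^2 t / 2); so E[X_t] = x_0 * exp((mu - sigma^2/2) t) * exp(sigma^2 t / 2) = x_0 * exp(mu t) = exp(5*t)/3.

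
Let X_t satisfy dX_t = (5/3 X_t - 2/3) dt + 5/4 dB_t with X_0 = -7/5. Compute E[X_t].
E[X_t] = 2/5 - 9*exp(5*t/3)/5

Taking expectations and using E[dB_t] = 0, the mean m(t) = E[X_t] satisfies the ODE m'(t) = a m(t) + b with m(0) = x_0. With a = 5/3, b = -2/3, x_0 = -7/5, the solution is
  m(t) = x_0 * exp(a t) + (b/a) * (exp(a t) - 1)
       = (-7/5) * exp((5/3) t) + ((-2/3)/(5/3)) * (exp((5/3) t) - 1)
       = 2/5 - 9*exp(5*t/3)/5.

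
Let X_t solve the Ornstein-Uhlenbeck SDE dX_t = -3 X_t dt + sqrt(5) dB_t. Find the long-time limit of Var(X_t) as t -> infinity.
lim Var(X_t) = 5/6

The OU SDE dX = -theta X dt + sigma dB admits the integrating factor exp(theta t): d(exp(theta t) X_t) = sigma exp(theta t) dB_t. Integrating from 0 to t gives X_t = x_0 * exp(-theta t) + sigma * int_0^t exp(-theta (t-s)) dB_s for any initial x_0. The Itô integral has variance (by the Itô isometry) sigma^2 * int_0^t exp(-2 theta (t - s)) ds = sigma^2 * (1 - exp(-2 theta t)) / (2 theta), independent of x_0.
With theta = 3, sigma = sqrt(5):
  Var(X_t) = (sqrt(5))^2 * (1 - exp(-2*3 t)) / (2 * 3) = 5/6 - 5*exp(-6*t)/6.
As t -> infinity, exp(-2*3 t) -> 0, so the stationary variance is sigma^2 / (2 theta) = 5/6.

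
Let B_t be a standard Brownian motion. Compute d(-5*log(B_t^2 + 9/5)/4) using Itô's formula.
d(-5*log(B_t^2 + 9/5)/4) = (25*(5*B_t^2 - 9)/(4*(5*B_t^2 + 9)^2)) dt + (-25*B_t/(10*B_t^2 + 18)) dB_t

Itô's formula for f(B_t) gives d f(B_t) = f'(B_t) dB_t + (1/2) f''(B_t) dt. Compute derivatives of f(x) = -5*log(x^2 + 9/5)/4:
  f'(x)  = -25*x/(10*x^2 + 18)
  f''(x) = 25*(5*x^2 - 9)/(2*(5*x^2 + 9)^2)
Substitute x = B_t and multiply the f'' term by 1/2:
  drift     = (1/2) * (25*(5*x^2 - 9)/(2*(5*x^2 + 9)^2)) evaluated at B_t = 25*(5*B_t^2 - 9)/(4*(5*B_t^2 + 9)^2)
  diffusion = (-25*x/(10*x^2 + 18)) evaluated at B_t = -25*B_t/(10*B_t^2 + 18)
Therefore d(-5*log(B_t^2 + 9/5)/4) = (25*(5*B_t^2 - 9)/(4*(5*B_t^2 + 9)^2)) dt + (-25*B_t/(10*B_t^2 + 18)) dB_t.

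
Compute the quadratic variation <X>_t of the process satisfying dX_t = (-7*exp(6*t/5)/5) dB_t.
<X>_t = 49*exp(12*t/5)/60 - 49/60

For an Itô process dX_t = a(t) dt + b(t) dB_t, the quadratic variation is <X>_t = int_0^t b(s)^2 ds (the drift term does not contribute). Here b(s) = -7*exp(6*s/5)/5, so
  b(s)^2 = 49*exp(12*s/5)/25.
Integrating from 0 to t:
  <X>_t = int_0^t (49*exp(12*s/5)/25) ds = 49*exp(12*t/5)/60 - 49/60.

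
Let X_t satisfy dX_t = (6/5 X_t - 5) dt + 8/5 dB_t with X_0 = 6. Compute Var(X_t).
Var(X_t) = 16*exp(12*t/5)/15 - 16/15

The variance V(t) = Var(X_t) satisfies V'(t) = 2 a V(t) + c^2 with V(0) = 0 (drift coefficient is linear in X, diffusion is constant). With a = 6/5, c = 8/5, the solution is
  V(t) = (c^2 / (2 a)) * (exp(2 a t) - 1)
       = ((8/5)^2 / (2*(6/5))) * (exp((12/5) t) - 1)
       = 16*exp(12*t/5)/15 - 16/15.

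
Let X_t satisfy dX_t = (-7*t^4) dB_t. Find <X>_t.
<X>_t = 49*t^9/9

For an Itô process dX_t = a(t) dt + b(t) dB_t, the quadratic variation is <X>_t = int_0^t b(s)^2 ds (the drift term does not contribute). Here b(s) = -7*s^4, so
  b(s)^2 = 49*s^8.
Integrating from 0 to t:
  <X>_t = int_0^t (49*s^8) ds = 49*t^9/9.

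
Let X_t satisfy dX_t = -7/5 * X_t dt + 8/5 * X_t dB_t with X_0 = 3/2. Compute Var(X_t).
Var(X_t) = (9*exp(64*t/25) - 9)*exp(-14*t/5)/4

For GBM dX = mu X dt + sigma X dB with X_0 = x_0, apply Itô to Y = log X: dY = (mu - sigma^2/2) dt + sigma dB, so Y_t = log(x_0) + (mu - sigma^2/2) t + sigma B_t and hence X_t = x_0 * exp((mu - sigma^2/2) t + sigma B_t).
With mu = -7/5, sigma = 8/5, x_0 = 3/2, this gives:
  X_t = 3/2 * exp((-67/25) * t + (8/5) * B_t).
Since sigma*B_t ~ Normal(0, sigma^2 t), E[exp(sigma*B_t)] = exp(sigma^2 t / 2); so E[X_t] = x_0 * exp((mu - sigma^2/2) t) * exp(sigma^2 t / 2) = x_0 * exp(mu t) = 3*exp(-7*t/5)/2.
Var(X_t) = E[X_t^2] - (E[X_t])^2 = x_0^2 * exp(2 mu t) * (exp(sigma^2 t) - 1) = (9*exp(64*t/25) - 9)*exp(-14*t/5)/4.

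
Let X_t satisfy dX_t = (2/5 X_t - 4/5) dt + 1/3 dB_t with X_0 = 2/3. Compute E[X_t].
E[X_t] = 2 - 4*exp(2*t/5)/3

Taking expectations and using E[dB_t] = 0, the mean m(t) = E[X_t] satisfies the ODE m'(t) = a m(t) + b with m(0) = x_0. With a = 2/5, b = -4/5, x_0 = 2/3, the solution is
  m(t) = x_0 * exp(a t) + (b/a) * (exp(a t) - 1)
       = (2/3) * exp((2/5) t) + ((-4/5)/(2/5)) * (exp((2/5) t) - 1)
       = 2 - 4*exp(2*t/5)/3.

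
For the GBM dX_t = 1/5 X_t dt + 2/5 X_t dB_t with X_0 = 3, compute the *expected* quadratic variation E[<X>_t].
E[<X>_t] = 18*exp(14*t/25)/7 - 18/7

<X>_t = int_0^t ((2/5) * X_s)^2 ds. Taking expectation inside the integral: E[<X>_t] = (2/5)^2 * int_0^t E[X_s^2] ds. For GBM, E[X_s^2] = x_0^2 * exp((2 mu + sigma^2) s). Integrating:
  E[<X>_t] = (2/5)^2 * 3^2 * (exp((2*(1/5) + (2/5)^2) t) - 1) / (2*(1/5) + (2/5)^2)
           = (2/5)^2 * 3^2 * (exp((14/25) t) - 1) / (14/25) = 18*exp(14*t/25)/7 - 18/7.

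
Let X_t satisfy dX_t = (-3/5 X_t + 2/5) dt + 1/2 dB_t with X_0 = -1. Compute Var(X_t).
Var(X_t) = 5/24 - 5*exp(-6*t/5)/24

The variance V(t) = Var(X_t) satisfies V'(t) = 2 a V(t) + c^2 with V(0) = 0 (drift coefficient is linear in X, diffusion is constant). With a = -3/5, c = 1/2, the solution is
  V(t) = (c^2 / (2 a)) * (exp(2 a t) - 1)
       = ((1/2)^2 / (2*(-3/5))) * (exp((-6/5) t) - 1)
       = 5/24 - 5*exp(-6*t/5)/24.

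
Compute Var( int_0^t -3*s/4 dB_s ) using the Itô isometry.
Var = 3*t^3/16

The Itô integral of a deterministic integrand f(s) has mean 0 because each increment f(s) * (B_{s+ds} - B_s) has mean 0. By the Itô isometry:
  Var( int_0^t f(s) dB_s ) = E[ (int_0^t f(s) dB_s)^2 ] = int_0^t f(s)^2 ds.
Here f(s) = -3*s/4, so f(s)^2 = 9*s^2/16. Integrate:
  int_0^t (9*s^2/16) ds = 3*t^3/16.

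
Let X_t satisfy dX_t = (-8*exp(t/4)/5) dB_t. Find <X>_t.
<X>_t = 128*exp(t/2)/25 - 128/25

For an Itô process dX_t = a(t) dt + b(t) dB_t, the quadratic variation is <X>_t = int_0^t b(s)^2 ds (the drift term does not contribute). Here b(s) = -8*exp(s/4)/5, so
  b(s)^2 = 64*exp(s/2)/25.
Integrating from 0 to t:
  <X>_t = int_0^t (64*exp(s/2)/25) ds = 128*exp(t/2)/25 - 128/25.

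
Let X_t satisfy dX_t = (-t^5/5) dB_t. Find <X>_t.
<X>_t = t^11/275

For an Itô process dX_t = a(t) dt + b(t) dB_t, the quadratic variation is <X>_t = int_0^t b(s)^2 ds (the drift term does not contribute). Here b(s) = -s^5/5, so
  b(s)^2 = s^10/25.
Integrating from 0 to t:
  <X>_t = int_0^t (s^10/25) ds = t^11/275.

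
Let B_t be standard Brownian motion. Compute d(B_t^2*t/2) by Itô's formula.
d(B_t^2*t/2) = (B_t^2/2 + t/2) dt + (B_t*t) dB_t

Itô's formula for f(t, x): d f(t, B_t) = (f_t + (1/2) f_xx) dt + f_x dB_t. Compute partials of f(t, x) = t*x^2/2:
  f_t(t,x)  = x^2/2
  f_x(t,x)  = t*x
  f_xx(t,x) = t
Assemble drift = f_t + (1/2) f_xx = t/2 + x^2/2 and diffusion = f_x = t*x. Substituting x = B_t:
  d(B_t^2*t/2) = (B_t^2/2 + t/2) dt + (B_t*t) dB_t.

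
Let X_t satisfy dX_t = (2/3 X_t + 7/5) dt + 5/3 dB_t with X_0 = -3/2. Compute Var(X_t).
Var(X_t) = 25*exp(4*t/3)/12 - 25/12

The variance V(t) = Var(X_t) satisfies V'(t) = 2 a V(t) + c^2 with V(0) = 0 (drift coefficient is linear in X, diffusion is constant). With a = 2/3, c = 5/3, the solution is
  V(t) = (c^2 / (2 a)) * (exp(2 a t) - 1)
       = ((5/3)^2 / (2*(2/3))) * (exp((4/3) t) - 1)
       = 25*exp(4*t/3)/12 - 25/12.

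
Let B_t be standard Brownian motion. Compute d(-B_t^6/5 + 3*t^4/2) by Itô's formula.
d(-B_t^6/5 + 3*t^4/2) = (-3*B_t^4 + 6*t^3) dt + (-6*B_t^5/5) dB_t

Itô's formula for f(t, x): d f(t, B_t) = (f_t + (1/2) f_xx) dt + f_x dB_t. Compute partials of f(t, x) = 3*t^4/2 - x^6/5:
  f_t(t,x)  = 6*t^3
  f_x(t,x)  = -6*x^5/5
  f_xx(t,x) = -6*x^4
Assemble drift = f_t + (1/2) f_xx = 6*t^3 - 3*x^4 and diffusion = f_x = -6*x^5/5. Substituting x = B_t:
  d(-B_t^6/5 + 3*t^4/2) = (-3*B_t^4 + 6*t^3) dt + (-6*B_t^5/5) dB_t.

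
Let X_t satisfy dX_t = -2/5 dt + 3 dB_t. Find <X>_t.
<X>_t = 9*t

For an Itô process dX_t = a(t) dt + b(t) dB_t, the quadratic variation is <X>_t = int_0^t b(s)^2 ds (the drift term does not contribute). Here b(s) = 3, so
  b(s)^2 = 9.
Integrating from 0 to t:
  <X>_t = int_0^t (9) ds = 9*t.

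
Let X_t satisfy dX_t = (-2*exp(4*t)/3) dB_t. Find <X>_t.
<X>_t = exp(8*t)/18 - 1/18

For an Itô process dX_t = a(t) dt + b(t) dB_t, the quadratic variation is <X>_t = int_0^t b(s)^2 ds (the drift term does not contribute). Here b(s) = -2*exp(4*s)/3, so
  b(s)^2 = 4*exp(8*s)/9.
Integrating from 0 to t:
  <X>_t = int_0^t (4*exp(8*s)/9) ds = exp(8*t)/18 - 1/18.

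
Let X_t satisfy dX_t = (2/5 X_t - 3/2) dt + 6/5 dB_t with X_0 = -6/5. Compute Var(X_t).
Var(X_t) = 9*exp(4*t/5)/5 - 9/5

The variance V(t) = Var(X_t) satisfies V'(t) = 2 a V(t) + c^2 with V(0) = 0 (drift coefficient is linear in X, diffusion is constant). With a = 2/5, c = 6/5, the solution is
  V(t) = (c^2 / (2 a)) * (exp(2 a t) - 1)
       = ((6/5)^2 / (2*(2/5))) * (exp((4/5) t) - 1)
       = 9*exp(4*t/5)/5 - 9/5.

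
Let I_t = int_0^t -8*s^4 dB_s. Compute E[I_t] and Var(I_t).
E[I_t] = 0; Var(I_t) = 64*t^9/9

The Itô integral of a deterministic integrand f(s) has mean 0 because each increment f(s) * (B_{s+ds} - B_s) has mean 0. By the Itô isometry:
  Var( int_0^t f(s) dB_s ) = E[ (int_0^t f(s) dB_s)^2 ] = int_0^t f(s)^2 ds.
Here f(s) = -8*s^4, so f(s)^2 = 64*s^8. Integrate:
  int_0^t (64*s^8) ds = 64*t^9/9.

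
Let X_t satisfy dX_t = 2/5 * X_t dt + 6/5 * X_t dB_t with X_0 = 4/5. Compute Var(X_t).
Var(X_t) = 16*(exp(36*t/25) - 1)*exp(4*t/5)/25

For GBM dX = mu X dt + sigma X dB with X_0 = x_0, apply Itô to Y = log X: dY = (mu - sigma^2/2) dt + sigma dB, so Y_t = log(x_0) + (mu - sigma^2/2) t + sigma B_t and hence X_t = x_0 * exp((mu - sigma^2/2) t + sigma B_t).
With mu = 2/5, sigma = 6/5, x_0 = 4/5, this gives:
  X_t = 4/5 * exp((-8/25) * t + (6/5) * B_t).
Since sigma*B_t ~ Normal(0, sigma^2 t), E[exp(sigma*B_t)] = exp(sigma^2 t / 2); so E[X_t] = x_0 * exp((mu - sigma^2/2) t) * exp(sigma^2 t / 2) = x_0 * exp(mu t) = 4*exp(2*t/5)/5.
Var(X_t) = E[X_t^2] - (E[X_t])^2 = x_0^2 * exp(2 mu t) * (exp(sigma^2 t) - 1) = 16*(exp(36*t/25) - 1)*exp(4*t/5)/25.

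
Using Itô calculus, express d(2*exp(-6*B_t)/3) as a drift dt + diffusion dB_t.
d(2*exp(-6*B_t)/3) = (12*exp(-6*B_t)) dt + (-4*exp(-6*B_t)) dB_t

Itô's formula for f(B_t) gives d f(B_t) = f'(B_t) dB_t + (1/2) f''(B_t) dt. Compute derivatives of f(x) = 2*exp(-6*x)/3:
  f'(x)  = -4*exp(-6*x)
  f''(x) = 24*exp(-6*x)
Substitute x = B_t and multiply the f'' term by 1/2:
  drift     = (1/2) * (24*exp(-6*x)) evaluated at B_t = 12*exp(-6*B_t)
  diffusion = (-4*exp(-6*x)) evaluated at B_t = -4*exp(-6*B_t)
Therefore d(2*exp(-6*B_t)/3) = (12*exp(-6*B_t)) dt + (-4*exp(-6*B_t)) dB_t.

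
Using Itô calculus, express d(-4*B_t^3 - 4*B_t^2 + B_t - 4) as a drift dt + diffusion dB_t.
d(-4*B_t^3 - 4*B_t^2 + B_t - 4) = (-12*B_t - 4) dt + (-12*B_t^2 - 8*B_t + 1) dB_t

Itô's formula for f(B_t) gives d f(B_t) = f'(B_t) dB_t + (1/2) f''(B_t) dt. Compute derivatives of f(x) = -4*x^3 - 4*x^2 + x - 4:
  f'(x)  = -12*x^2 - 8*x + 1
  f''(x) = -24*x - 8
Substitute x = B_t and multiply the f'' term by 1/2:
  drift     = (1/2) * (-24*x - 8) evaluated at B_t = -12*B_t - 4
  diffusion = (-12*x^2 - 8*x + 1) evaluated at B_t = -12*B_t^2 - 8*B_t + 1
Therefore d(-4*B_t^3 - 4*B_t^2 + B_t - 4) = (-12*B_t - 4) dt + (-12*B_t^2 - 8*B_t + 1) dB_t.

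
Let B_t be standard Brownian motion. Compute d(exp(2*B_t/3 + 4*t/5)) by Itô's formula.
d(exp(2*B_t/3 + 4*t/5)) = (46*exp(2*B_t/3 + 4*t/5)/45) dt + (2*exp(2*B_t/3 + 4*t/5)/3) dB_t

Itô's formula for f(t, x): d f(t, B_t) = (f_t + (1/2) f_xx) dt + f_x dB_t. Compute partials of f(t, x) = exp(4*t/5 + 2*x/3):
  f_t(t,x)  = 4*exp(4*t/5 + 2*x/3)/5
  f_x(t,x)  = 2*exp(4*t/5 + 2*x/3)/3
  f_xx(t,x) = 4*exp(4*t/5 + 2*x/3)/9
Assemble drift = f_t + (1/2) f_xx = 46*exp(4*t/5 + 2*x/3)/45 and diffusion = f_x = 2*exp(4*t/5 + 2*x/3)/3. Substituting x = B_t:
  d(exp(2*B_t/3 + 4*t/5)) = (46*exp(2*B_t/3 + 4*t/5)/45) dt + (2*exp(2*B_t/3 + 4*t/5)/3) dB_t.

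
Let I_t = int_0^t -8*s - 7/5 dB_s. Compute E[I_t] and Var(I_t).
E[I_t] = 0; Var(I_t) = t*(1600*t^2 + 840*t + 147)/75

The Itô integral of a deterministic integrand f(s) has mean 0 because each increment f(s) * (B_{s+ds} - B_s) has mean 0. By the Itô isometry:
  Var( int_0^t f(s) dB_s ) = E[ (int_0^t f(s) dB_s)^2 ] = int_0^t f(s)^2 ds.
Here f(s) = -8*s - 7/5, so f(s)^2 = (40*s + 7)^2/25. Integrate:
  int_0^t ((40*s + 7)^2/25) ds = t*(1600*t^2 + 840*t + 147)/75.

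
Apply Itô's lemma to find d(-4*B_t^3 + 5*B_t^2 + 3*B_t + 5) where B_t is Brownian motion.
d(-4*B_t^3 + 5*B_t^2 + 3*B_t + 5) = (5 - 12*B_t) dt + (-12*B_t^2 + 10*B_t + 3) dB_t

Itô's formula for f(B_t) gives d f(B_t) = f'(B_t) dB_t + (1/2) f''(B_t) dt. Compute derivatives of f(x) = -4*x^3 + 5*x^2 + 3*x + 5:
  f'(x)  = -12*x^2 + 10*x + 3
  f''(x) = 10 - 24*x
Substitute x = B_t and multiply the f'' term by 1/2:
  drift     = (1/2) * (10 - 24*x) evaluated at B_t = 5 - 12*B_t
  diffusion = (-12*x^2 + 10*x + 3) evaluated at B_t = -12*B_t^2 + 10*B_t + 3
Therefore d(-4*B_t^3 + 5*B_t^2 + 3*B_t + 5) = (5 - 12*B_t) dt + (-12*B_t^2 + 10*B_t + 3) dB_t.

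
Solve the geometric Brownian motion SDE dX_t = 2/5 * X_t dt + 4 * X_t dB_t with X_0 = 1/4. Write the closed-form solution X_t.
X_t = 1/4 * exp((-38/5) * t + (4) * B_t)

For GBM dX = mu X dt + sigma X dB with X_0 = x_0, apply Itô to Y = log X: dY = (mu - sigma^2/2) dt + sigma dB, so Y_t = log(x_0) + (mu - sigma^2/2) t + sigma B_t and hence X_t = x_0 * exp((mu - sigma^2/2) t + sigma B_t).
With mu = 2/5, sigma = 4, x_0 = 1/4, this gives:
  X_t = 1/4 * exp((-38/5) * t + (4) * B_t).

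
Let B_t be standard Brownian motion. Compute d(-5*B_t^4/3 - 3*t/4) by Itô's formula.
d(-5*B_t^4/3 - 3*t/4) = (-10*B_t^2 - 3/4) dt + (-20*B_t^3/3) dB_t

Itô's formula for f(t, x): d f(t, B_t) = (f_t + (1/2) f_xx) dt + f_x dB_t. Compute partials of f(t, x) = -3*t/4 - 5*x^4/3:
  f_t(t,x)  = -3/4
  f_x(t,x)  = -20*x^3/3
  f_xx(t,x) = -20*x^2
Assemble drift = f_t + (1/2) f_xx = -10*x^2 - 3/4 and diffusion = f_x = -20*x^3/3. Substituting x = B_t:
  d(-5*B_t^4/3 - 3*t/4) = (-10*B_t^2 - 3/4) dt + (-20*B_t^3/3) dB_t.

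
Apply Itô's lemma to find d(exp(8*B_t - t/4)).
d(exp(8*B_t - t/4)) = (127*exp(8*B_t - t/4)/4) dt + (8*exp(8*B_t - t/4)) dB_t

Itô's formula for f(t, x): d f(t, B_t) = (f_t + (1/2) f_xx) dt + f_x dB_t. Compute partials of f(t, x) = exp(-t/4 + 8*x):
  f_t(t,x)  = -exp(-t/4 + 8*x)/4
  f_x(t,x)  = 8*exp(-t/4 + 8*x)
  f_xx(t,x) = 64*exp(-t/4 + 8*x)
Assemble drift = f_t + (1/2) f_xx = 127*exp(-t/4 + 8*x)/4 and diffusion = f_x = 8*exp(-t/4 + 8*x). Substituting x = B_t:
  d(exp(8*B_t - t/4)) = (127*exp(8*B_t - t/4)/4) dt + (8*exp(8*B_t - t/4)) dB_t.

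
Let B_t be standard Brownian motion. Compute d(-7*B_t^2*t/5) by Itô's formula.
d(-7*B_t^2*t/5) = (-7*B_t^2/5 - 7*t/5) dt + (-14*B_t*t/5) dB_t

Itô's formula for f(t, x): d f(t, B_t) = (f_t + (1/2) f_xx) dt + f_x dB_t. Compute partials of f(t, x) = -7*t*x^2/5:
  f_t(t,x)  = -7*x^2/5
  f_x(t,x)  = -14*t*x/5
  f_xx(t,x) = -14*t/5
Assemble drift = f_t + (1/2) f_xx = -7*t/5 - 7*x^2/5 and diffusion = f_x = -14*t*x/5. Substituting x = B_t:
  d(-7*B_t^2*t/5) = (-7*B_t^2/5 - 7*t/5) dt + (-14*B_t*t/5) dB_t.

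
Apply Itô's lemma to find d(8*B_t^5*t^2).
d(8*B_t^5*t^2) = (16*B_t^3*t*(B_t^2 + 5*t)) dt + (40*B_t^4*t^2) dB_t

Itô's formula for f(t, x): d f(t, B_t) = (f_t + (1/2) f_xx) dt + f_x dB_t. Compute partials of f(t, x) = 8*t^2*x^5:
  f_t(t,x)  = 16*t*x^5
  f_x(t,x)  = 40*t^2*x^4
  f_xx(t,x) = 160*t^2*x^3
Assemble drift = f_t + (1/2) f_xx = 16*t*x^3*(5*t + x^2) and diffusion = f_x = 40*t^2*x^4. Substituting x = B_t:
  d(8*B_t^5*t^2) = (16*B_t^3*t*(B_t^2 + 5*t)) dt + (40*B_t^4*t^2) dB_t.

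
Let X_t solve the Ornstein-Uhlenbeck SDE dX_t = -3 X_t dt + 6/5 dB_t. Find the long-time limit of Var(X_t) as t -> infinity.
lim Var(X_t) = 6/25

The OU SDE dX = -theta X dt + sigma dB admits the integrating factor exp(theta t): d(exp(theta t) X_t) = sigma exp(theta t) dB_t. Integrating from 0 to t gives X_t = x_0 * exp(-theta t) + sigma * int_0^t exp(-theta (t-s)) dB_s for any initial x_0. The Itô integral has variance (by the Itô isometry) sigma^2 * int_0^t exp(-2 theta (t - s)) ds = sigma^2 * (1 - exp(-2 theta t)) / (2 theta), independent of x_0.
With theta = 3, sigma = 6/5:
  Var(X_t) = (6/5)^2 * (1 - exp(-2*3 t)) / (2 * 3) = 6/25 - 6*exp(-6*t)/25.
As t -> infinity, exp(-2*3 t) -> 0, so the stationary variance is sigma^2 / (2 theta) = 6/25.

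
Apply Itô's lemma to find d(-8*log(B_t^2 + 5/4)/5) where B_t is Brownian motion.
d(-8*log(B_t^2 + 5/4)/5) = (32*(4*B_t^2 - 5)/(5*(4*B_t^2 + 5)^2)) dt + (-64*B_t/(20*B_t^2 + 25)) dB_t

Itô's formula for f(B_t) gives d f(B_t) = f'(B_t) dB_t + (1/2) f''(B_t) dt. Compute derivatives of f(x) = -8*log(x^2 + 5/4)/5:
  f'(x)  = -64*x/(20*x^2 + 25)
  f''(x) = 64*(4*x^2 - 5)/(5*(4*x^2 + 5)^2)
Substitute x = B_t and multiply the f'' term by 1/2:
  drift     = (1/2) * (64*(4*x^2 - 5)/(5*(4*x^2 + 5)^2)) evaluated at B_t = 32*(4*B_t^2 - 5)/(5*(4*B_t^2 + 5)^2)
  diffusion = (-64*x/(20*x^2 + 25)) evaluated at B_t = -64*B_t/(20*B_t^2 + 25)
Therefore d(-8*log(B_t^2 + 5/4)/5) = (32*(4*B_t^2 - 5)/(5*(4*B_t^2 + 5)^2)) dt + (-64*B_t/(20*B_t^2 + 25)) dB_t.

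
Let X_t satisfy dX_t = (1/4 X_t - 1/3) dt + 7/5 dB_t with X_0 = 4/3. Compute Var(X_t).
Var(X_t) = 98*exp(t/2)/25 - 98/25

The variance V(t) = Var(X_t) satisfies V'(t) = 2 a V(t) + c^2 with V(0) = 0 (drift coefficient is linear in X, diffusion is constant). With a = 1/4, c = 7/5, the solution is
  V(t) = (c^2 / (2 a)) * (exp(2 a t) - 1)
       = ((7/5)^2 / (2*(1/4))) * (exp((1/2) t) - 1)
       = 98*exp(t/2)/25 - 98/25.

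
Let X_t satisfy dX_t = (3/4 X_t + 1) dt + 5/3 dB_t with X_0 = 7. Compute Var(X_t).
Var(X_t) = 50*exp(3*t/2)/27 - 50/27

The variance V(t) = Var(X_t) satisfies V'(t) = 2 a V(t) + c^2 with V(0) = 0 (drift coefficient is linear in X, diffusion is constant). With a = 3/4, c = 5/3, the solution is
  V(t) = (c^2 / (2 a)) * (exp(2 a t) - 1)
       = ((5/3)^2 / (2*(3/4))) * (exp((3/2) t) - 1)
       = 50*exp(3*t/2)/27 - 50/27.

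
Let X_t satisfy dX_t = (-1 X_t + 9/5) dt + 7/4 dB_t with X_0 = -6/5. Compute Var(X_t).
Var(X_t) = 49/32 - 49*exp(-2*t)/32

The variance V(t) = Var(X_t) satisfies V'(t) = 2 a V(t) + c^2 with V(0) = 0 (drift coefficient is linear in X, diffusion is constant). With a = -1, c = 7/4, the solution is
  V(t) = (c^2 / (2 a)) * (exp(2 a t) - 1)
       = ((7/4)^2 / (2*(-1))) * (exp((-2) t) - 1)
       = 49/32 - 49*exp(-2*t)/32.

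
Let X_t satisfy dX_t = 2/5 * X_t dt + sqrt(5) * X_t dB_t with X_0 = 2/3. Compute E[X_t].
E[X_t] = 2*exp(2*t/5)/3

For GBM dX = mu X dt + sigma X dB with X_0 = x_0, apply Itô to Y = log X: dY = (mu - sigma^2/2) dt + sigma dB, so Y_t = log(x_0) + (mu - sigma^2/2) t + sigma B_t and hence X_t = x_0 * exp((mu - sigma^2/2) t + sigma B_t).
With mu = 2/5, sigma = sqrt(5), x_0 = 2/3, this gives:
  X_t = 2/3 * exp((-21/10) * t + (sqrt(5)) * B_t).
Since sigma*B_t ~ Normal(0, sigma^2 t), E[exp(sigma*B_t)] = exp(sigma^2 t / 2); so E[X_t] = x_0 * exp((mu - sigma^2/2) t) * exp(sigma^2 t / 2) = x_0 * exp(mu t) = 2*exp(2*t/5)/3.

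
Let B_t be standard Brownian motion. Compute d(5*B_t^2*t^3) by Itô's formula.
d(5*B_t^2*t^3) = (5*t^2*(3*B_t^2 + t)) dt + (10*B_t*t^3) dB_t

Itô's formula for f(t, x): d f(t, B_t) = (f_t + (1/2) f_xx) dt + f_x dB_t. Compute partials of f(t, x) = 5*t^3*x^2:
  f_t(t,x)  = 15*t^2*x^2
  f_x(t,x)  = 10*t^3*x
  f_xx(t,x) = 10*t^3
Assemble drift = f_t + (1/2) f_xx = 5*t^2*(t + 3*x^2) and diffusion = f_x = 10*t^3*x. Substituting x = B_t:
  d(5*B_t^2*t^3) = (5*t^2*(3*B_t^2 + t)) dt + (10*B_t*t^3) dB_t.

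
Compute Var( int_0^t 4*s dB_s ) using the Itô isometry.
Var = 16*t^3/3

The Itô integral of a deterministic integrand f(s) has mean 0 because each increment f(s) * (B_{s+ds} - B_s) has mean 0. By the Itô isometry:
  Var( int_0^t f(s) dB_s ) = E[ (int_0^t f(s) dB_s)^2 ] = int_0^t f(s)^2 ds.
Here f(s) = 4*s, so f(s)^2 = 16*s^2. Integrate:
  int_0^t (16*s^2) ds = 16*t^3/3.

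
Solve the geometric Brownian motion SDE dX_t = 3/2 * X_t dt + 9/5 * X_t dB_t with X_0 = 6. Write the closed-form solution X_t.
X_t = 6 * exp((-3/25) * t + (9/5) * B_t)

For GBM dX = mu X dt + sigma X dB with X_0 = x_0, apply Itô to Y = log X: dY = (mu - sigma^2/2) dt + sigma dB, so Y_t = log(x_0) + (mu - sigma^2/2) t + sigma B_t and hence X_t = x_0 * exp((mu - sigma^2/2) t + sigma B_t).
With mu = 3/2, sigma = 9/5, x_0 = 6, this gives:
  X_t = 6 * exp((-3/25) * t + (9/5) * B_t).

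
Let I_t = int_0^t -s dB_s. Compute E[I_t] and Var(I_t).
E[I_t] = 0; Var(I_t) = t^3/3

The Itô integral of a deterministic integrand f(s) has mean 0 because each increment f(s) * (B_{s+ds} - B_s) has mean 0. By the Itô isometry:
  Var( int_0^t f(s) dB_s ) = E[ (int_0^t f(s) dB_s)^2 ] = int_0^t f(s)^2 ds.
Here f(s) = -s, so f(s)^2 = s^2. Integrate:
  int_0^t (s^2) ds = t^3/3.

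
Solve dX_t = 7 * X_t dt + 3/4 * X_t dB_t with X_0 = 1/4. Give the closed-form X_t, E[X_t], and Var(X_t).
X_t = 1/4 * exp((215/32) t + (3/4) B_t); E[X_t] = exp(7*t)/4; Var(X_t) = (exp(9*t/16) - 1)*exp(14*t)/16

For GBM dX = mu X dt + sigma X dB with X_0 = x_0, apply Itô to Y = log X: dY = (mu - sigma^2/2) dt + sigma dB, so Y_t = log(x_0) + (mu - sigma^2/2) t + sigma B_t and hence X_t = x_0 * exp((mu - sigma^2/2) t + sigma B_t).
With mu = 7, sigma = 3/4, x_0 = 1/4, this gives:
  X_t = 1/4 * exp((215/32) * t + (3/4) * B_t).
Since sigma*B_t ~ Normal(0, sigma^2 t), E[exp(sigma*B_t)] = exp(sigma^2 t / 2); so E[X_t] = x_0 * exp((mu - sigma^2/2) t) * exp(sigma^2 t / 2) = x_0 * exp(mu t) = exp(7*t)/4.
Var(X_t) = E[X_t^2] - (E[X_t])^2 = x_0^2 * exp(2 mu t) * (exp(sigma^2 t) - 1) = (exp(9*t/16) - 1)*exp(14*t)/16.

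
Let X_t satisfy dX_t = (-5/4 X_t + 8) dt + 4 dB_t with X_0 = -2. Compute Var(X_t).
Var(X_t) = 32/5 - 32*exp(-5*t/2)/5

The variance V(t) = Var(X_t) satisfies V'(t) = 2 a V(t) + c^2 with V(0) = 0 (drift coefficient is linear in X, diffusion is constant). With a = -5/4, c = 4, the solution is
  V(t) = (c^2 / (2 a)) * (exp(2 a t) - 1)
       = (4^2 / (2*(-5/4))) * (exp((-5/2) t) - 1)
       = 32/5 - 32*exp(-5*t/2)/5.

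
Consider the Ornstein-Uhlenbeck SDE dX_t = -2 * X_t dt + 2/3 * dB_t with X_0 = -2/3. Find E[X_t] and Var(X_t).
E[X_t] = -2*exp(-2*t)/3; Var(X_t) = 1/9 - exp(-4*t)/9

The OU SDE dX = -theta X dt + sigma dB admits the integrating factor exp(theta t): d(exp(theta t) X_t) = sigma exp(theta t) dB_t. Integrating from 0 to t:
  X_t = x_0 * exp(-theta t) + sigma * int_0^t exp(-theta (t-s)) dB_s.
The Itô integral has mean 0 and (by the Itô isometry) variance sigma^2 * int_0^t exp(-2 theta (t - s)) ds = sigma^2 * (1 - exp(-2 theta t)) / (2 theta).
With theta = 2, sigma = 2/3, x_0 = -2/3:
  E[X_t] = -2/3 * exp(-2 t) = -2*exp(-2*t)/3
  Var(X_t) = (2/3)^2 * (1 - exp(-2*2 t)) / (2 * 2) = 1/9 - exp(-4*t)/9.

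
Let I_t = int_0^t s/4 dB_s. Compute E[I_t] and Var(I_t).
E[I_t] = 0; Var(I_t) = t^3/48

The Itô integral of a deterministic integrand f(s) has mean 0 because each increment f(s) * (B_{s+ds} - B_s) has mean 0. By the Itô isometry:
  Var( int_0^t f(s) dB_s ) = E[ (int_0^t f(s) dB_s)^2 ] = int_0^t f(s)^2 ds.
Here f(s) = s/4, so f(s)^2 = s^2/16. Integrate:
  int_0^t (s^2/16) ds = t^3/48.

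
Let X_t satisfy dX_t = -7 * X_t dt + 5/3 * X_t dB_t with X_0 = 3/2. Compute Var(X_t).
Var(X_t) = (9*exp(25*t/9) - 9)*exp(-14*t)/4

For GBM dX = mu X dt + sigma X dB with X_0 = x_0, apply Itô to Y = log X: dY = (mu - sigma^2/2) dt + sigma dB, so Y_t = log(x_0) + (mu - sigma^2/2) t + sigma B_t and hence X_t = x_0 * exp((mu - sigma^2/2) t + sigma B_t).
With mu = -7, sigma = 5/3, x_0 = 3/2, this gives:
  X_t = 3/2 * exp((-151/18) * t + (5/3) * B_t).
Since sigma*B_t ~ Normal(0, sigma^2 t), E[exp(sigma*B_t)] = exp(sigma^2 t / 2); so E[X_t] = x_0 * exp((mu - sigma^2/2) t) * exp(sigma^2 t / 2) = x_0 * exp(mu t) = 3*exp(-7*t)/2.
Var(X_t) = E[X_t^2] - (E[X_t])^2 = x_0^2 * exp(2 mu t) * (exp(sigma^2 t) - 1) = (9*exp(25*t/9) - 9)*exp(-14*t)/4.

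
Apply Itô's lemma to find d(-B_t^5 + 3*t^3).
d(-B_t^5 + 3*t^3) = (-10*B_t^3 + 9*t^2) dt + (-5*B_t^4) dB_t

Itô's formula for f(t, x): d f(t, B_t) = (f_t + (1/2) f_xx) dt + f_x dB_t. Compute partials of f(t, x) = 3*t^3 - x^5:
  f_t(t,x)  = 9*t^2
  f_x(t,x)  = -5*x^4
  f_xx(t,x) = -20*x^3
Assemble drift = f_t + (1/2) f_xx = 9*t^2 - 10*x^3 and diffusion = f_x = -5*x^4. Substituting x = B_t:
  d(-B_t^5 + 3*t^3) = (-10*B_t^3 + 9*t^2) dt + (-5*B_t^4) dB_t.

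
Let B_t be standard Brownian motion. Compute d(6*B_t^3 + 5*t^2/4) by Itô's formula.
d(6*B_t^3 + 5*t^2/4) = (18*B_t + 5*t/2) dt + (18*B_t^2) dB_t

Itô's formula for f(t, x): d f(t, B_t) = (f_t + (1/2) f_xx) dt + f_x dB_t. Compute partials of f(t, x) = 5*t^2/4 + 6*x^3:
  f_t(t,x)  = 5*t/2
  f_x(t,x)  = 18*x^2
  f_xx(t,x) = 36*x
Assemble drift = f_t + (1/2) f_xx = 5*t/2 + 18*x and diffusion = f_x = 18*x^2. Substituting x = B_t:
  d(6*B_t^3 + 5*t^2/4) = (18*B_t + 5*t/2) dt + (18*B_t^2) dB_t.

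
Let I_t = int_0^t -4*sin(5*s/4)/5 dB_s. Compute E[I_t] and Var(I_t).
E[I_t] = 0; Var(I_t) = 8*t/25 - 16*sin(5*t/2)/125

The Itô integral of a deterministic integrand f(s) has mean 0 because each increment f(s) * (B_{s+ds} - B_s) has mean 0. By the Itô isometry:
  Var( int_0^t f(s) dB_s ) = E[ (int_0^t f(s) dB_s)^2 ] = int_0^t f(s)^2 ds.
Here f(s) = -4*sin(5*s/4)/5, so f(s)^2 = 16*sin(5*s/4)^2/25. Integrate:
  int_0^t (16*sin(5*s/4)^2/25) ds = 8*t/25 - 16*sin(5*t/2)/125.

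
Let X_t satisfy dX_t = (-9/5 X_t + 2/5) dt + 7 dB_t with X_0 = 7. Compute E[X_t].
E[X_t] = 2/9 + 61*exp(-9*t/5)/9

Taking expectations and using E[dB_t] = 0, the mean m(t) = E[X_t] satisfies the ODE m'(t) = a m(t) + b with m(0) = x_0. With a = -9/5, b = 2/5, x_0 = 7, the solution is
  m(t) = x_0 * exp(a t) + (b/a) * (exp(a t) - 1)
       = 7 * exp((-9/5) t) + ((2/5)/(-9/5)) * (exp((-9/5) t) - 1)
       = 2/9 + 61*exp(-9*t/5)/9.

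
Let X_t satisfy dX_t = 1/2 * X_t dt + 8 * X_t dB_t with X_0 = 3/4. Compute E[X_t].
E[X_t] = 3*exp(t/2)/4

For GBM dX = mu X dt + sigma X dB with X_0 = x_0, apply Itô to Y = log X: dY = (mu - sigma^2/2) dt + sigma dB, so Y_t = log(x_0) + (mu - sigma^2/2) t + sigma B_t and hence X_t = x_0 * exp((mu - sigma^2/2) t + sigma B_t).
With mu = 1/2, sigma = 8, x_0 = 3/4, this gives:
  X_t = 3/4 * exp((-63/2) * t + (8) * B_t).
Since sigma*B_t ~ Normal(0, sigma^2 t), E[exp(sigma*B_t)] = exp(sigma^2 t / 2); so E[X_t] = x_0 * exp((mu - sigma^2/2) t) * exp(sigma^2 t / 2) = x_0 * exp(mu t) = 3*exp(t/2)/4.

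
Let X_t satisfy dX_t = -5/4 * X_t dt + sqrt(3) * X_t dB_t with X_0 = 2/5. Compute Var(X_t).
Var(X_t) = (4*exp(3*t) - 4)*exp(-5*t/2)/25

For GBM dX = mu X dt + sigma X dB with X_0 = x_0, apply Itô to Y = log X: dY = (mu - sigma^2/2) dt + sigma dB, so Y_t = log(x_0) + (mu - sigma^2/2) t + sigma B_t and hence X_t = x_0 * exp((mu - sigma^2/2) t + sigma B_t).
With mu = -5/4, sigma = sqrt(3), x_0 = 2/5, this gives:
  X_t = 2/5 * exp((-11/4) * t + (sqrt(3)) * B_t).
Since sigma*B_t ~ Normal(0, sigma^2 t), E[exp(sigma*B_t)] = exp(sigma^2 t / 2); so E[X_t] = x_0 * exp((mu - sigma^2/2) t) * exp(sigma^2 t / 2) = x_0 * exp(mu t) = 2*exp(-5*t/4)/5.
Var(X_t) = E[X_t^2] - (E[X_t])^2 = x_0^2 * exp(2 mu t) * (exp(sigma^2 t) - 1) = (4*exp(3*t) - 4)*exp(-5*t/2)/25.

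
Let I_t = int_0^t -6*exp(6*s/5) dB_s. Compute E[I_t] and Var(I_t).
E[I_t] = 0; Var(I_t) = 15*exp(12*t/5) - 15

The Itô integral of a deterministic integrand f(s) has mean 0 because each increment f(s) * (B_{s+ds} - B_s) has mean 0. By the Itô isometry:
  Var( int_0^t f(s) dB_s ) = E[ (int_0^t f(s) dB_s)^2 ] = int_0^t f(s)^2 ds.
Here f(s) = -6*exp(6*s/5), so f(s)^2 = 36*exp(12*s/5). Integrate:
  int_0^t (36*exp(12*s/5)) ds = 15*exp(12*t/5) - 15.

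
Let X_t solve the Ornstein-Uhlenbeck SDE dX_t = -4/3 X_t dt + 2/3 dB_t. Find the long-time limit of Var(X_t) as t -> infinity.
lim Var(X_t) = 1/6

The OU SDE dX = -theta X dt + sigma dB admits the integrating factor exp(theta t): d(exp(theta t) X_t) = sigma exp(theta t) dB_t. Integrating from 0 to t gives X_t = x_0 * exp(-theta t) + sigma * int_0^t exp(-theta (t-s)) dB_s for any initial x_0. The Itô integral has variance (by the Itô isometry) sigma^2 * int_0^t exp(-2 theta (t - s)) ds = sigma^2 * (1 - exp(-2 theta t)) / (2 theta), independent of x_0.
With theta = 4/3, sigma = 2/3:
  Var(X_t) = (2/3)^2 * (1 - exp(-2*4/3 t)) / (2 * 4/3) = 1/6 - exp(-8*t/3)/6.
As t -> infinity, exp(-2*4/3 t) -> 0, so the stationary variance is sigma^2 / (2 theta) = 1/6.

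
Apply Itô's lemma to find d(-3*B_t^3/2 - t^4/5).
d(-3*B_t^3/2 - t^4/5) = (-9*B_t/2 - 4*t^3/5) dt + (-9*B_t^2/2) dB_t

Itô's formula for f(t, x): d f(t, B_t) = (f_t + (1/2) f_xx) dt + f_x dB_t. Compute partials of f(t, x) = -t^4/5 - 3*x^3/2:
  f_t(t,x)  = -4*t^3/5
  f_x(t,x)  = -9*x^2/2
  f_xx(t,x) = -9*x
Assemble drift = f_t + (1/2) f_xx = -4*t^3/5 - 9*x/2 and diffusion = f_x = -9*x^2/2. Substituting x = B_t:
  d(-3*B_t^3/2 - t^4/5) = (-9*B_t/2 - 4*t^3/5) dt + (-9*B_t^2/2) dB_t.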